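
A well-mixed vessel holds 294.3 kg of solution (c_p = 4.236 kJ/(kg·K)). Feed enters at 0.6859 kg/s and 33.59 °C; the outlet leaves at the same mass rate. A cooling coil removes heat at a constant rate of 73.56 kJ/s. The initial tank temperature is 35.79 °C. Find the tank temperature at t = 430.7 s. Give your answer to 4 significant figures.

First-law balance (no shaft work): M c_p dT/dt = ṁ c_p (T_in − T) − 73.56.
τ = M/ṁ = 429.071 s; T_ss = T_in − Q̇/(ṁ c_p) = 33.59 − 73.56/(0.6859·4.236) = 8.27226 °C.
Solution: T(t) = T_ss + (T₀ − T_ss) e^(−t/τ).
T(430.7) = 8.27226 + (27.5177)·e^(−430.7/429.071) = 8.27226 + (27.5177)·0.366486 = 18.3571 °C.

18.36 °C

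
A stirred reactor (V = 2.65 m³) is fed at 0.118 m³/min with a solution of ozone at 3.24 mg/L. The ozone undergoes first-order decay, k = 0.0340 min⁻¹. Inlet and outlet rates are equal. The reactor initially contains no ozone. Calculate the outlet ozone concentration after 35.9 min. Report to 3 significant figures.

1.73 mg/L

V dC/dt = Q(C_in − C) − k V C.
This is linear with rate a = Q/V + k = 0.078528 min⁻¹.
C_ss = Q C_in/(Q + kV) = 1.8372 mg/L; C(t) = C_ss + (C₀ − C_ss) e^(−a t).
C(35.9) = 1.8372 + (-1.8372)·e^(−0.078528·35.9) = 1.8372 + (-1.8372)·0.059656 = 1.7276 mg/L.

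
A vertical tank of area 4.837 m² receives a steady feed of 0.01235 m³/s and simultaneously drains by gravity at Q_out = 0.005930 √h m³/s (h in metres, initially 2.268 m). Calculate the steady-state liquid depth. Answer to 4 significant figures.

Unsteady balance on liquid volume: A dh/dt = Q_in − 0.005930 √h. At steady state dh/dt = 0:
Q_in = 0.005930 √h_ss ⇒ √h_ss = 0.01235/0.005930 = 2.08263.
h_ss = 2.08263² = 4.33735 m. (Since h₀ = 2.268 m < h_ss, the level will rise toward this value.)

4.337 m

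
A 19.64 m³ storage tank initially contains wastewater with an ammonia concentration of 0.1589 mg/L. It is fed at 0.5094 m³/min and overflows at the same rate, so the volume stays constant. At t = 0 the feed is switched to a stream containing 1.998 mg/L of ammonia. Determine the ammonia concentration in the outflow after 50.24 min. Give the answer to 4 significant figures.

Unsteady species balance (constant V, well mixed): V dC/dt = Q(C_in − C).
Time constant τ = V/Q = 19.64/0.5094 = 38.5552 min.
Integrating: C(t) = C_in + (C₀ − C_in) e^(−t/τ).
C(50.24) = 1.998 + (0.1589 − 1.998)·e^(−50.24/38.5552) = 1.998 + (-1.83910)·0.271697 = 1.49832 mg/L.

1.498 mg/L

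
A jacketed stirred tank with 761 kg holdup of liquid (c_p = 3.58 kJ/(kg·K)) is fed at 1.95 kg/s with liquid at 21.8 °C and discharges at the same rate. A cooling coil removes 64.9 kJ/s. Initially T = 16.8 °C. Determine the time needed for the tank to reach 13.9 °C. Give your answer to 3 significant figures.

M c_p dT/dt = ṁ c_p (T_in − T) − Q̇.
τ = M/ṁ = 390.26 s; T_ss = T_in − Q̇/(ṁ c_p) = 12.503 °C.
T(t) = T_ss + (T₀ − T_ss) e^(−t/τ). Set T = 13.9:
e^(−t/τ) = (13.9 − 12.503)/(16.8 − 12.503) = 0.32506
t = −390.26 · ln(0.32506) = 438.55 s.

439 s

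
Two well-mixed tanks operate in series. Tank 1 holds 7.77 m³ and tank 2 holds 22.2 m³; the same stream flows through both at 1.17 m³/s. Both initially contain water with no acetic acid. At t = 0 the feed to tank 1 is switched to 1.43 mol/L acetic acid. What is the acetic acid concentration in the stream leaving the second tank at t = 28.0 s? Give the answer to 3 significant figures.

0.938 mol/L

Each tank obeys Vᵢ dCᵢ/dt = Q(Cᵢ₋₁ − Cᵢ), so τᵢ = Vᵢ/Q.
τ₁ = 7.77/1.17 = 6.6410 s; τ₂ = 22.2/1.17 = 18.974 s.
Tank 1: C₁ = C_in(1 − e^(−t/τ₁)). Tank 2 (τ₁ ≠ τ₂): C₂ = C_in[1 − (τ₁ e^(−t/τ₁) − τ₂ e^(−t/τ₂))/(τ₁ − τ₂)].
At t = 28.0: e^(−t/τ₁) = 0.014754, e^(−t/τ₂) = 0.22862.
C₂ = 1.43·[1 − (6.6410·0.014754 − 18.974·0.22862)/(-12.333)] = 1.43·0.65622 = 0.93839 mol/L.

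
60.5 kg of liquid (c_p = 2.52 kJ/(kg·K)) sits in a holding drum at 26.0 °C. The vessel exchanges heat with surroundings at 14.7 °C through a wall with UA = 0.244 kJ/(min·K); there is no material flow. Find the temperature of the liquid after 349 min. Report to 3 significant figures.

21.2 °C

First-law balance (no shaft work): M c_p dT/dt = −UA(T − T_amb).
dT/dt = (T_ss − T)/τ with T_ss = T_amb = 14.700 °C, τ = M c_p/UA = 60.5·2.52/0.244 = 624.84 min.
Integrating: T(t) = T_ss + (T₀ − T_ss) e^(−t/τ).
T(349) = 14.700 + (11.300)·0.57204 = 21.164 °C.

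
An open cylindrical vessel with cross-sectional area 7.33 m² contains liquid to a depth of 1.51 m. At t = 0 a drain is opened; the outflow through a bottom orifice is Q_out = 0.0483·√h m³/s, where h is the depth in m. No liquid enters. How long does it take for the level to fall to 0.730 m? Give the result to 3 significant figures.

With no inflow, A dh/dt = −0.0483 √h.
This is separable: 2 d(√h)/dt = −0.0483/A, so √h = √h₀ − (0.0483/(2A)) t.
t = 2A(√h₀ − √h)/0.0483 = 2·7.33·(√1.51 − √0.730)/0.0483
  = 14.660 × (1.2288 − 0.85440) / 0.0483 = 113.64 s.

114 s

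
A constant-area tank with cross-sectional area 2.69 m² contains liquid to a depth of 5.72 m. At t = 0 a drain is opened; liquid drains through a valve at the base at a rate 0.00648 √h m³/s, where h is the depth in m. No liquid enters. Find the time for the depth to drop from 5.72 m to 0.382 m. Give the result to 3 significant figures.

Accumulation of liquid (constant cross-section A): A dh/dt = −0.00648 √h.
∫ h^(−1/2) dh = −(0.00648/A) ∫ dt, giving 2√h = 2√h₀ − (0.00648/A) t.
t = 2A(√h₀ − √h)/0.00648 = 2·2.69·(√5.72 − √0.382)/0.00648
  = 5.3800 × (2.3917 − 0.61806) / 0.00648 = 1472.5 s.

1470 s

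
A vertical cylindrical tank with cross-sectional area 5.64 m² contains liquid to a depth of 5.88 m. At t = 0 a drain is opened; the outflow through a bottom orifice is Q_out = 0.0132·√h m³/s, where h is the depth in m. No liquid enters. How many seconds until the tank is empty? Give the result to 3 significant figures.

With no inflow, A dh/dt = −0.0132 √h.
Separate and integrate: 2(√h − √h₀) = −(0.0132/A) t.
Tank is empty when √h = 0: t_empty = 2A√h₀/0.0132.
t_empty = 2·5.64·√5.88/0.0132 = 11.280·2.4249/0.0132 = 2072.2 s.

2070 s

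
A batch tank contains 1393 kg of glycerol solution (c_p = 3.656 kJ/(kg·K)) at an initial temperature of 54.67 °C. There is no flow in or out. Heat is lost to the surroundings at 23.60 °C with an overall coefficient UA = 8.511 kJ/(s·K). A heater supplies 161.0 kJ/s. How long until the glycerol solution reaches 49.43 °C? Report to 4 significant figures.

M c_p dT/dt = −UA(T − T_amb) + Q̇.
τ = M c_p/UA = 598.380 s; T_ss = T_amb + Q̇/UA = 23.60 + 161.0/8.511 = 42.5167 °C.
T(t) = T_ss + (T₀ − T_ss)e^(−t/τ); set T = 49.43:
t = −τ ln[(T − T_ss)/(T₀ − T_ss)] = −598.380 · ln(0.568842) = 337.578 s.

337.6 s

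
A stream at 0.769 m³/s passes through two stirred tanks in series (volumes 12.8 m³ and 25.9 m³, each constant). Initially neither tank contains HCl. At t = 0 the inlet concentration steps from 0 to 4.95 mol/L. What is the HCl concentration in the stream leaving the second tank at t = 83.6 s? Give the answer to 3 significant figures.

Time constants: τᵢ = Vᵢ/Q for each well-mixed tank.
τ₁ = 12.8/0.769 = 16.645 s; τ₂ = 25.9/0.769 = 33.680 s.
Tank 1: C₁ = C_in(1 − e^(−t/τ₁)). Tank 2 (τ₁ ≠ τ₂): C₂ = C_in[1 − (τ₁ e^(−t/τ₁) − τ₂ e^(−t/τ₂))/(τ₁ − τ₂)].
At t = 83.6: e^(−t/τ₁) = 0.0065878, e^(−t/τ₂) = 0.083561.
C₂ = 4.95·[1 − (16.645·0.0065878 − 33.680·0.083561)/(-17.035)] = 4.95·0.84123 = 4.1641 mol/L.

4.16 mol/L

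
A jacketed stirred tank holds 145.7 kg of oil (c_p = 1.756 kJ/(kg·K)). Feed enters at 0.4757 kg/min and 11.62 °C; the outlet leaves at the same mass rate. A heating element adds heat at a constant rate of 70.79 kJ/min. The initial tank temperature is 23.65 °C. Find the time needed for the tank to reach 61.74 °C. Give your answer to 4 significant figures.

227.3 min

M c_p dT/dt = ṁ c_p (T_in − T) + Q̇.
τ = M/ṁ = 306.285 min; T_ss = T_in + Q̇/(ṁ c_p) = 96.3650 °C.
T(t) = T_ss + (T₀ − T_ss) e^(−t/τ). Set T = 61.74:
e^(−t/τ) = (61.74 − 96.3650)/(23.65 − 96.3650) = 0.476174
t = −306.285 · ln(0.476174) = 227.255 min.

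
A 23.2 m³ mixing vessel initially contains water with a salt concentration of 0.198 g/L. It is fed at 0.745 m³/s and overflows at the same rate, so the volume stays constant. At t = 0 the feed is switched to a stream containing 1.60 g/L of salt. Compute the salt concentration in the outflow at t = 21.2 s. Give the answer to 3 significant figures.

Mass balance on the solute (V constant): V dC/dt = Q(C_in − C).
Rewrite as dC/dt + C/τ = C_in/τ, τ = V/Q = 31.141 s.
Integrating: C(t) = C_in + (C₀ − C_in) e^(−t/τ).
C(21.2) = 1.60 + (0.198 − 1.60)·e^(−21.2/31.141) = 1.60 + (-1.4020)·0.50622 = 0.89027 g/L.

0.890 g/L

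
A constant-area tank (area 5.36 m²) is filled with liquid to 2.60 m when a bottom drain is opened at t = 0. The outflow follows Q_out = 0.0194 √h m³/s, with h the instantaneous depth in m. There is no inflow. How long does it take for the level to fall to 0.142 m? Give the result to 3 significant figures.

683 s

A dh/dt = −Q_out = −0.0194 √h.
Separate and integrate: 2(√h − √h₀) = −(0.0194/A) t.
t = 2A(√h₀ − √h)/0.0194 = 2·5.36·(√2.60 − √0.142)/0.0194
  = 10.720 × (1.6125 − 0.37683) / 0.0194 = 682.78 s.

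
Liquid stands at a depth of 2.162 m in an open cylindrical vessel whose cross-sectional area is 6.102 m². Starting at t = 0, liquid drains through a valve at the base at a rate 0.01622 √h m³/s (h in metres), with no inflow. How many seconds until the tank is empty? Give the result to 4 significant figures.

1106 s

With no inflow, A dh/dt = −0.01622 √h.
This is separable: 2 d(√h)/dt = −0.01622/A, so √h = √h₀ − (0.01622/(2A)) t.
Tank is empty when √h = 0: t_empty = 2A√h₀/0.01622.
t_empty = 2·6.102·√2.162/0.01622 = 12.2040·1.47037/0.01622 = 1106.32 s.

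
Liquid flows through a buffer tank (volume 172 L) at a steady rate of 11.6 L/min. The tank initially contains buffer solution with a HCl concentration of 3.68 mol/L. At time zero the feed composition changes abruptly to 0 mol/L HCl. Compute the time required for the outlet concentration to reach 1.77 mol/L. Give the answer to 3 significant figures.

Mass balance on the solute (V constant): V dC/dt = Q(C_in − C), so τ = V/Q = 14.828 min.
C(t) = C_in + (C₀ − C_in) e^(−t/τ). Set C = 1.77 and solve for t:
e^(−t/τ) = (C − C_in)/(C₀ − C_in) = (1.77 − 0)/(3.68 − 0) = 0.48098
t = −τ ln(…) = 14.828 × 0.73193 = 10.853 min.

10.9 min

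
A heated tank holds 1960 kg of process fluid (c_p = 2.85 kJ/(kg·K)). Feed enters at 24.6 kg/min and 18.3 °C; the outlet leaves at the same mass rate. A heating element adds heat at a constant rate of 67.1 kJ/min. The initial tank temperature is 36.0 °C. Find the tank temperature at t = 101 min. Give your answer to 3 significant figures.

24.0 °C

Heat balance on the well-mixed liquid: M c_p dT/dt = ṁ c_p (T_in − T) + 67.1.
Rearrange: dT/dt = (T_ss − T)/τ with τ = M/ṁ = 79.675 min and T_ss = T_in + Q̇/(ṁ c_p) = 19.257 °C.
Integrating: T(t) = T_ss + (T₀ − T_ss) e^(−t/τ).
T(101) = 19.257 + (16.743)·e^(−101/79.675) = 19.257 + (16.743)·0.28149 = 23.970 °C.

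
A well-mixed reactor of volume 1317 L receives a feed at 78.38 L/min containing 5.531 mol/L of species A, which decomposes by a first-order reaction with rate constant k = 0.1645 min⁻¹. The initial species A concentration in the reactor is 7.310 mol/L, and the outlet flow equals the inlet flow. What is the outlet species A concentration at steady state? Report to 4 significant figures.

Species balance: V dC/dt = Q C_in − Q C − k V C.
At steady state: 0 = Q C_in − (Q + kV) C_ss, so C_ss = Q C_in/(Q + kV).
C_ss = 78.38·5.531/(78.38 + 0.1645·1317) = 433.520/295.026 = 1.46943 mol/L.

1.469 mol/L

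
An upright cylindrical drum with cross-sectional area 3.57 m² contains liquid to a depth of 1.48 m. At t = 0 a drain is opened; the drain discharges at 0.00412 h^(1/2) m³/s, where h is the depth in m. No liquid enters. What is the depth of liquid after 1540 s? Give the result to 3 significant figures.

Mass balance (ρ constant): A dh/dt = −0.00412 √h.
Separate and integrate: 2(√h − √h₀) = −(0.00412/A) t.
√h = √1.48 − 0.00412·1540/(2·3.57) = 1.2166 − 0.88863 = 0.32793.
h = 0.32793² = 0.10753 m.

0.108 m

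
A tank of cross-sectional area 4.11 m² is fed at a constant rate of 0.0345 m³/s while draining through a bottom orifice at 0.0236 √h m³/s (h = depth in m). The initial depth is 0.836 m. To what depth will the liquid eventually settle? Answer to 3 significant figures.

2.14 m

A dh/dt = Q_in − 0.0236 √h. Steady state requires inflow = outflow:
Q_in = 0.0236 √h_ss ⇒ √h_ss = 0.0345/0.0236 = 1.4619.
h_ss = 1.4619² = 2.1370 m. (Since h₀ = 0.836 m < h_ss, the level will rise toward this value.)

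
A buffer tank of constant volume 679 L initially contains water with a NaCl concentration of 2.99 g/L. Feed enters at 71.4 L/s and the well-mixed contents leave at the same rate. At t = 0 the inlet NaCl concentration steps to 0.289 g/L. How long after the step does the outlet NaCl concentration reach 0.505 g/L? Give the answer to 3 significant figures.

Unsteady species balance (constant V, well mixed): V dC/dt = Q(C_in − C), so τ = V/Q = 9.5098 s.
C(t) = C_in + (C₀ − C_in) e^(−t/τ). Set C = 0.505 and solve for t:
e^(−t/τ) = (C − C_in)/(C₀ − C_in) = (0.505 − 0.289)/(2.99 − 0.289) = 0.079970
t = −τ ln(…) = 9.5098 × 2.5261 = 24.023 s.

24.0 s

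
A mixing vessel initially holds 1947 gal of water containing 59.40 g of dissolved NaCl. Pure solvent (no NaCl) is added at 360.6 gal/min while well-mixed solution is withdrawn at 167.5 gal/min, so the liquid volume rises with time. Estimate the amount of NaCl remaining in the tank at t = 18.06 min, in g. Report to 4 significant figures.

24.38 g

Let m(t) be the amount of NaCl. Volume: V(t) = V₀ + (Q_in − Q_out) t = 1947 + 193.100 t; V(18.06) = 5434.39 gal.
No NaCl enters, so dm/dt = −Q_out · (m/V).
dm/m = −Q_out dt/(V₀ + 193.100 t); integrating gives ln(m/m₀) = −(Q_out/(Q_in−Q_out)) ln(V/V₀).
m = m₀ (V₀/V)^(Q_out/(Q_in−Q_out)) = 59.40 × (1947/5434.39)^(0.867426) = 24.3838 g.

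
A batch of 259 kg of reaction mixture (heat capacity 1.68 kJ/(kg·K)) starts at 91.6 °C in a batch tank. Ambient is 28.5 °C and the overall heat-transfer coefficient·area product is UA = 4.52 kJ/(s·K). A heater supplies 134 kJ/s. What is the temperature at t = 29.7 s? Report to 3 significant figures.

Unsteady energy balance on the tank contents: M c_p dT/dt = −UA(T − T_amb) + Q̇.
dT/dt = (T_ss − T)/τ with T_ss = T_amb + Q̇/UA = 28.5 + 134/4.52 = 58.146 °C, τ = M c_p/UA = 259·1.68/4.52 = 96.265 s.
Solution: T(t) = T_ss + (T₀ − T_ss) e^(−t/τ).
T(29.7) = 58.146 + (33.454)·0.73453 = 82.719 °C.

82.7 °C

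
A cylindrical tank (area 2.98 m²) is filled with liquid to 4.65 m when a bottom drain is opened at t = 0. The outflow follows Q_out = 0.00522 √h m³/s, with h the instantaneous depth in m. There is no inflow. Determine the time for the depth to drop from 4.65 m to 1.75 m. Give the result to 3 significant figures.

Mass balance (ρ constant): A dh/dt = −0.00522 √h.
∫ h^(−1/2) dh = −(0.00522/A) ∫ dt, giving 2√h = 2√h₀ − (0.00522/A) t.
t = 2A(√h₀ − √h)/0.00522 = 2·2.98·(√4.65 − √1.75)/0.00522
  = 5.9600 × (2.1564 − 1.3229) / 0.00522 = 951.67 s.

952 s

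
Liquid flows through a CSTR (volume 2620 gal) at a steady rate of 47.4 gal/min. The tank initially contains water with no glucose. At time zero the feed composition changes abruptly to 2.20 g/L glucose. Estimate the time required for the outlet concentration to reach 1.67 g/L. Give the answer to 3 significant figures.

Transient balance on the dissolved component: V dC/dt = Q(C_in − C), so τ = V/Q = 55.274 min.
C(t) = C_in + (C₀ − C_in) e^(−t/τ). Set C = 1.67 and solve for t:
e^(−t/τ) = (C − C_in)/(C₀ − C_in) = (1.67 − 2.20)/(0 − 2.20) = 0.24091
t = −τ ln(…) = 55.274 × 1.4233 = 78.674 min.

78.7 min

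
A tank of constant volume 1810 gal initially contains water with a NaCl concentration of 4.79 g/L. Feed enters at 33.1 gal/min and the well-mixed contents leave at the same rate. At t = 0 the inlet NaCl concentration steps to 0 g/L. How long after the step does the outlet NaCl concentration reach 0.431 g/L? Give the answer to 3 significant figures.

Species balance: V dC/dt = Q(C_in − C) ⇒ τ = V/Q = 54.683 min.
C(t) = C_in + (C₀ − C_in) e^(−t/τ). Set C = 0.431 and solve for t:
e^(−t/τ) = (C − C_in)/(C₀ − C_in) = (0.431 − 0)/(4.79 − 0) = 0.089979
t = −τ ln(…) = 54.683 × 2.4082 = 131.69 min.

132 min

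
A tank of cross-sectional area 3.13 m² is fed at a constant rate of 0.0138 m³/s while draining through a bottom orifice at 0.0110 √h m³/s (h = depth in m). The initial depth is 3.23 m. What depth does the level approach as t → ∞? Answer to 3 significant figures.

Unsteady balance on liquid volume: A dh/dt = Q_in − 0.0110 √h. At steady state dh/dt = 0:
Q_in = 0.0110 √h_ss ⇒ √h_ss = 0.0138/0.0110 = 1.2545.
h_ss = 1.2545² = 1.5739 m. (Since h₀ = 3.23 m > h_ss, the level will fall toward this value.)

1.57 m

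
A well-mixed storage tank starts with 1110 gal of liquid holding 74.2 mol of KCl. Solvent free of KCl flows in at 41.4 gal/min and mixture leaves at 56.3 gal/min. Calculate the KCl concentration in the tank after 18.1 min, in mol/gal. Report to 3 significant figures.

0.0308 mol/gal

Total volume: dV/dt = Q_in − Q_out = -14.900 gal/min, so V(t) = 1110 − 14.900 t and V(18.1) = 840.31 gal.
Solute balance: dm/dt = 0 − Q_out C = −Q_out m/V(t).
Separate: dm/m = −Q_out dt/V(t) ⇒ ln(m/m₀) = −(Q_out/(Q_in−Q_out)) ln(V/V₀).
m = m₀ (V₀/V)^(Q_out/(Q_in−Q_out)) = 74.2 × (1110/840.31)^(-3.7785) = 25.920 mol.
C = m/V = 25.920/840.31 = 0.030846 mol/gal.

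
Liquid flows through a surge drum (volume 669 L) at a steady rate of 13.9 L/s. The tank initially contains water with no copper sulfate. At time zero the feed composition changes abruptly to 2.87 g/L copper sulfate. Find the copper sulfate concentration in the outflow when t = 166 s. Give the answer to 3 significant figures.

2.78 g/L

Transient balance on the dissolved component: V dC/dt = Q(C_in − C).
Time constant τ = V/Q = 669/13.9 = 48.129 s.
C approaches C_in exponentially: C(t) = C_in + (C₀ − C_in) e^(−t/τ).
C(166) = 2.87 + (0 − 2.87)·e^(−166/48.129) = 2.87 + (-2.8700)·0.031776 = 2.7788 g/L.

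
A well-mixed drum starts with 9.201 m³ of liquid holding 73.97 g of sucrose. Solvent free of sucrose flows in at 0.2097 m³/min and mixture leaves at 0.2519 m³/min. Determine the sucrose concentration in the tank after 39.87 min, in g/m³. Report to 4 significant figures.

2.947 g/m³

Let m(t) be the amount of sucrose. Volume: V(t) = V₀ + (Q_in − Q_out) t = 9.201 − 0.0422000 t; V(39.87) = 7.51849 m³.
Solute balance: dm/dt = 0 − Q_out C = −Q_out m/V(t).
dm/m = −Q_out dt/(V₀ − 0.0422000 t); integrating gives ln(m/m₀) = −(Q_out/(Q_in−Q_out)) ln(V/V₀).
m = m₀ (V₀/V)^(Q_out/(Q_in−Q_out)) = 73.97 × (9.201/7.51849)^(-5.96919) = 22.1580 g.
C = m/V = 22.1580/7.51849 = 2.94713 g/m³.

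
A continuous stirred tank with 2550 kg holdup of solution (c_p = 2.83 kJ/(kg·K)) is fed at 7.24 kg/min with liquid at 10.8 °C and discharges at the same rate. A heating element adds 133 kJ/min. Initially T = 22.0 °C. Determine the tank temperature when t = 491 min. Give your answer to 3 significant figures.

18.5 °C

Heat balance on the well-mixed liquid: M c_p dT/dt = ṁ c_p (T_in − T) + 133.
τ = M/ṁ = 352.21 min; T_ss = T_in + Q̇/(ṁ c_p) = 10.8 + 133/(7.24·2.83) = 17.291 °C.
This is linear first-order; T(t) = T_ss + (T₀ − T_ss) e^(−t/τ).
T(491) = 17.291 + (4.7088)·e^(−491/352.21) = 17.291 + (4.7088)·0.24807 = 18.459 °C.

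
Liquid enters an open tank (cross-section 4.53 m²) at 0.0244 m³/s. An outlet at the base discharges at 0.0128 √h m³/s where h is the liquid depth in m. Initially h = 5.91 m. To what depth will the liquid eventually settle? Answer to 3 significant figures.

3.63 m

Unsteady balance on liquid volume: A dh/dt = Q_in − 0.0128 √h. At steady state dh/dt = 0:
Q_in = 0.0128 √h_ss ⇒ √h_ss = 0.0244/0.0128 = 1.9062.
h_ss = 1.9062² = 3.6338 m. (Since h₀ = 5.91 m > h_ss, the level will fall toward this value.)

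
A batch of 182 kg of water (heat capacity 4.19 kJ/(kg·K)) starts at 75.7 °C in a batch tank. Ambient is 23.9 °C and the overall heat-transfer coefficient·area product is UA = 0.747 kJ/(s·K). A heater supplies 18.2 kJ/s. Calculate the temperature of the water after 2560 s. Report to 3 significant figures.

50.5 °C

M c_p dT/dt = −UA(T − T_amb) + Q̇.
dT/dt = (T_ss − T)/τ with T_ss = T_amb + Q̇/UA = 23.9 + 18.2/0.747 = 48.264 °C, τ = M c_p/UA = 182·4.19/0.747 = 1020.9 s.
T approaches T_ss exponentially: T(t) = T_ss + (T₀ − T_ss) e^(−t/τ).
T(2560) = 48.264 + (27.436)·0.081456 = 50.499 °C.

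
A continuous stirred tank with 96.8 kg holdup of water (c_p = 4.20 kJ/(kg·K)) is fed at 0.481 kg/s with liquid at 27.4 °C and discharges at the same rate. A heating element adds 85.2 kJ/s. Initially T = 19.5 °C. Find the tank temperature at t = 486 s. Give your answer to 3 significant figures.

M c_p dT/dt = ṁ c_p (T_in − T) + Q̇.
Rearrange: dT/dt = (T_ss − T)/τ with τ = M/ṁ = 201.25 s and T_ss = T_in + Q̇/(ṁ c_p) = 69.574 °C.
Integrating: T(t) = T_ss + (T₀ − T_ss) e^(−t/τ).
T(486) = 69.574 + (-50.074)·e^(−486/201.25) = 69.574 + (-50.074)·0.089373 = 65.099 °C.

65.1 °C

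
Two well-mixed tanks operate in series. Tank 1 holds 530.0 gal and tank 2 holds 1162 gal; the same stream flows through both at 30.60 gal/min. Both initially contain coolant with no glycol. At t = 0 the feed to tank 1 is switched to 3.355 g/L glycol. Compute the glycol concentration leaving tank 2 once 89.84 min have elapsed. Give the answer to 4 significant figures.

Each tank obeys Vᵢ dCᵢ/dt = Q(Cᵢ₋₁ − Cᵢ), so τᵢ = Vᵢ/Q.
τ₁ = 530.0/30.60 = 17.3203 min; τ₂ = 1162/30.60 = 37.9739 min.
Tank 1: C₁ = C_in(1 − e^(−t/τ₁)). Tank 2 (τ₁ ≠ τ₂): C₂ = C_in[1 − (τ₁ e^(−t/τ₁) − τ₂ e^(−t/τ₂))/(τ₁ − τ₂)].
At t = 89.84: e^(−t/τ₁) = 0.00558881, e^(−t/τ₂) = 0.0938706.
C₂ = 3.355·[1 − (17.3203·0.00558881 − 37.9739·0.0938706)/(-20.6536)] = 3.355·0.832096 = 2.79168 g/L.

2.792 g/L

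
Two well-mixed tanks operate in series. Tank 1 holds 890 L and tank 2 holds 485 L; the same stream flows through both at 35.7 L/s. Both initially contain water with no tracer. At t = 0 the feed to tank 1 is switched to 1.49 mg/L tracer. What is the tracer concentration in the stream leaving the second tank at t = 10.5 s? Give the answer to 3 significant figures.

0.165 mg/L

Time constants: τᵢ = Vᵢ/Q for each well-mixed tank.
τ₁ = 890/35.7 = 24.930 s; τ₂ = 485/35.7 = 13.585 s.
Tank 1: C₁ = C_in(1 − e^(−t/τ₁)). Tank 2 (τ₁ ≠ τ₂): C₂ = C_in[1 − (τ₁ e^(−t/τ₁) − τ₂ e^(−t/τ₂))/(τ₁ − τ₂)].
At t = 10.5: e^(−t/τ₁) = 0.65627, e^(−t/τ₂) = 0.46168.
C₂ = 1.49·[1 − (24.930·0.65627 − 13.585·0.46168)/(11.345)] = 1.49·0.11070 = 0.16494 mg/L.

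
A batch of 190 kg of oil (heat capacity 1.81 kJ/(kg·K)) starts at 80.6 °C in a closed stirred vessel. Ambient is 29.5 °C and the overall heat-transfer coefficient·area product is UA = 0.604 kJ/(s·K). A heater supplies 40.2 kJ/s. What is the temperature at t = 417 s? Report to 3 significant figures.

88.6 °C

Lumped-capacitance energy balance: M c_p dT/dt = UA(T_amb − T) + Q̇.
dT/dt = (T_ss − T)/τ with T_ss = T_amb + Q̇/UA = 29.5 + 40.2/0.604 = 96.056 °C, τ = M c_p/UA = 190·1.81/0.604 = 569.37 s.
Integrating: T(t) = T_ss + (T₀ − T_ss) e^(−t/τ).
T(417) = 96.056 + (-15.456)·0.48076 = 88.626 °C.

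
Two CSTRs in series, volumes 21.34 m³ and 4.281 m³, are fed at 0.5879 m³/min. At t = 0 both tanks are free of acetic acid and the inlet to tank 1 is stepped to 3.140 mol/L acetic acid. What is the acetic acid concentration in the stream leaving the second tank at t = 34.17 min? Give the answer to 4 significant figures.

1.615 mol/L

Species balance on tank i: dCᵢ/dt = (Cᵢ₋₁ − Cᵢ)/τᵢ with τᵢ = Vᵢ/Q.
τ₁ = 21.34/0.5879 = 36.2987 min; τ₂ = 4.281/0.5879 = 7.28185 min.
Tank 1: C₁ = C_in(1 − e^(−t/τ₁)). Tank 2 (τ₁ ≠ τ₂): C₂ = C_in[1 − (τ₁ e^(−t/τ₁) − τ₂ e^(−t/τ₂))/(τ₁ − τ₂)].
At t = 34.17: e^(−t/τ₁) = 0.390098, e^(−t/τ₂) = 0.00916385.
C₂ = 3.140·[1 − (36.2987·0.390098 − 7.28185·0.00916385)/(29.0168)] = 3.140·0.514305 = 1.61492 mol/L.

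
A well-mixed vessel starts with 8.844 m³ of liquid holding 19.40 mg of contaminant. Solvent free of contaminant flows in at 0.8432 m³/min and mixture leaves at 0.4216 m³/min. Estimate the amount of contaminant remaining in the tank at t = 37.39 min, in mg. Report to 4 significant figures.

6.972 mg

Let m(t) be the amount of contaminant. Volume: V(t) = V₀ + (Q_in − Q_out) t = 8.844 + 0.421600 t; V(37.39) = 24.6076 m³.
No contaminant enters, so dm/dt = −Q_out · (m/V).
Separate: dm/m = −Q_out dt/V(t) ⇒ ln(m/m₀) = −(Q_out/(Q_in−Q_out)) ln(V/V₀).
m = m₀ (V₀/V)^(Q_out/(Q_in−Q_out)) = 19.40 × (8.844/24.6076)^(1.00000) = 6.97238 mg.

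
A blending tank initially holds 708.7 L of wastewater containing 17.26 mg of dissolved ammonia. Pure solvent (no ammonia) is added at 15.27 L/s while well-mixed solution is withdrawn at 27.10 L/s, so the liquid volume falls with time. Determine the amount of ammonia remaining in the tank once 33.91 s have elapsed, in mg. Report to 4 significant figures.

Let m(t) be the amount of ammonia. Volume: V(t) = V₀ + (Q_in − Q_out) t = 708.7 − 11.8300 t; V(33.91) = 307.545 L.
Species balance (pure solvent in): dm/dt = −Q_out · m/V(t).
dm/m = −Q_out dt/(V₀ − 11.8300 t); integrating gives ln(m/m₀) = −(Q_out/(Q_in−Q_out)) ln(V/V₀).
m = m₀ (V₀/V)^(Q_out/(Q_in−Q_out)) = 17.26 × (708.7/307.545)^(-2.29079) = 2.54980 mg.

2.550 mg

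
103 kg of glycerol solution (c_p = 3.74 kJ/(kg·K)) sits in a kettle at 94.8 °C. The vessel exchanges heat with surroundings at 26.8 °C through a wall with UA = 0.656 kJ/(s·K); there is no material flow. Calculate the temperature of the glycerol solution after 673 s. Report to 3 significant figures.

M c_p dT/dt = −UA(T − T_amb).
dT/dt = (T_ss − T)/τ with T_ss = T_amb = 26.800 °C, τ = M c_p/UA = 103·3.74/0.656 = 587.23 s.
T approaches T_ss exponentially: T(t) = T_ss + (T₀ − T_ss) e^(−t/τ).
T(673) = 26.800 + (68.000)·0.31788 = 48.416 °C.

48.4 °C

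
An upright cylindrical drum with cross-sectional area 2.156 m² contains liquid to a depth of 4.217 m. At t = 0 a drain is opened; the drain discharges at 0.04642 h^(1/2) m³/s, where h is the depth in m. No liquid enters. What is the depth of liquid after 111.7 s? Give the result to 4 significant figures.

A dh/dt = −Q_out = −0.04642 √h.
This is separable: 2 d(√h)/dt = −0.04642/A, so √h = √h₀ − (0.04642/(2A)) t.
√h = √4.217 − 0.04642·111.7/(2·2.156) = 2.05353 − 1.20248 = 0.851049.
h = 0.851049² = 0.724284 m.

0.7243 m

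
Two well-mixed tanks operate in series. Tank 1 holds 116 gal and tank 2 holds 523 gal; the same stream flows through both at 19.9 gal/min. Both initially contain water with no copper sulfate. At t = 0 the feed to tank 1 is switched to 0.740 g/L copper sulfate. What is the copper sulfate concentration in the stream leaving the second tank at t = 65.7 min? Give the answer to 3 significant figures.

0.662 g/L

Species balance on tank i: dCᵢ/dt = (Cᵢ₋₁ − Cᵢ)/τᵢ with τᵢ = Vᵢ/Q.
τ₁ = 116/19.9 = 5.8291 min; τ₂ = 523/19.9 = 26.281 min.
Solving the cascade with C₁(0)=C₂(0)=0 gives C₂(t) = C_in[1 − (τ₁ e^(−t/τ₁) − τ₂ e^(−t/τ₂))/(τ₁ − τ₂)].
At t = 65.7: e^(−t/τ₁) = 1.2738e-05, e^(−t/τ₂) = 0.082096.
C₂ = 0.740·[1 − (5.8291·1.2738e-05 − 26.281·0.082096)/(-20.452)] = 0.740·0.89451 = 0.66194 g/L.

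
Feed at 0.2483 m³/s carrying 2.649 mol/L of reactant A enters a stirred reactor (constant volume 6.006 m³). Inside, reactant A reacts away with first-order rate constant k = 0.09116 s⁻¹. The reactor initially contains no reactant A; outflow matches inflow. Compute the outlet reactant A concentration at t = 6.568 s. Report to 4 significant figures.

0.4803 mol/L

Accumulation = in − out − consumed: V dC/dt = Q C_in − Q C − k V C.
dC/dt = (Q/V) C_in − (Q/V + k) C; effective rate a = Q/V + k = 0.0413420 + 0.09116 = 0.132502 s⁻¹.
C_ss = Q C_in/(Q + kV) = 0.826515 mol/L; C(t) = C_ss + (C₀ − C_ss) e^(−a t).
C(6.568) = 0.826515 + (-0.826515)·e^(−0.132502·6.568) = 0.826515 + (-0.826515)·0.418837 = 0.480340 mol/L.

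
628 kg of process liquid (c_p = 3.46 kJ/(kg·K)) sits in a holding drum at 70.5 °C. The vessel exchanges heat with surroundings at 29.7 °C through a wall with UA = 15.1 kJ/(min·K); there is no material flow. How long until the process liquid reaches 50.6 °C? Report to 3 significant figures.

Heat balance on the well-mixed liquid: M c_p dT/dt = −UA(T − T_amb).
τ = M c_p/UA = 143.90 min; T_ss = T_amb = 29.700 °C.
T(t) = T_ss + (T₀ − T_ss)e^(−t/τ); set T = 50.6:
t = −τ ln[(T − T_ss)/(T₀ − T_ss)] = −143.90 · ln(0.51225) = 96.259 min.

96.3 min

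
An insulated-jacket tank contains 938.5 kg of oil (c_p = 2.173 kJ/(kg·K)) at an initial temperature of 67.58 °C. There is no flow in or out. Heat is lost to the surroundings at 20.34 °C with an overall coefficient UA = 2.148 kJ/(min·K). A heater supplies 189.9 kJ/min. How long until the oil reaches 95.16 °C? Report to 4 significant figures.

1052 min

M c_p dT/dt = −UA(T − T_amb) + Q̇.
τ = M c_p/UA = 949.423 min; T_ss = T_amb + Q̇/UA = 20.34 + 189.9/2.148 = 108.748 °C.
T(t) = T_ss + (T₀ − T_ss)e^(−t/τ); set T = 95.16:
t = −τ ln[(T − T_ss)/(T₀ − T_ss)] = −949.423 · ln(0.330059) = 1052.42 min.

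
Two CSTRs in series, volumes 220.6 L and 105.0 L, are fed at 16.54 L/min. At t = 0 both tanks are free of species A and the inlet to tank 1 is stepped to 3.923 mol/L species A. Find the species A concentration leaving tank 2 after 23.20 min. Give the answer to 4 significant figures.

2.701 mol/L

Species balance on tank i: dCᵢ/dt = (Cᵢ₋₁ − Cᵢ)/τᵢ with τᵢ = Vᵢ/Q.
τ₁ = 220.6/16.54 = 13.3374 min; τ₂ = 105.0/16.54 = 6.34825 min.
Solving the cascade with C₁(0)=C₂(0)=0 gives C₂(t) = C_in[1 − (τ₁ e^(−t/τ₁) − τ₂ e^(−t/τ₂))/(τ₁ − τ₂)].
At t = 23.20: e^(−t/τ₁) = 0.175613, e^(−t/τ₂) = 0.0258731.
C₂ = 3.923·[1 − (13.3374·0.175613 − 6.34825·0.0258731)/(6.98912)] = 3.923·0.688378 = 2.70051 mol/L.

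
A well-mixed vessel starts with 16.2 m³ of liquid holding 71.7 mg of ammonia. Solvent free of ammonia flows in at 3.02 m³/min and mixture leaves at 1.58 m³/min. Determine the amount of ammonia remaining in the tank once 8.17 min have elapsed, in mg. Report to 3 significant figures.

39.4 mg

Let m(t) be the amount of ammonia. Volume: V(t) = V₀ + (Q_in − Q_out) t = 16.2 + 1.4400 t; V(8.17) = 27.965 m³.
Species balance (pure solvent in): dm/dt = −Q_out · m/V(t).
dm/m = −Q_out dt/(V₀ + 1.4400 t); integrating gives ln(m/m₀) = −(Q_out/(Q_in−Q_out)) ln(V/V₀).
m = m₀ (V₀/V)^(Q_out/(Q_in−Q_out)) = 71.7 × (16.2/27.965)^(1.0972) = 39.389 mg.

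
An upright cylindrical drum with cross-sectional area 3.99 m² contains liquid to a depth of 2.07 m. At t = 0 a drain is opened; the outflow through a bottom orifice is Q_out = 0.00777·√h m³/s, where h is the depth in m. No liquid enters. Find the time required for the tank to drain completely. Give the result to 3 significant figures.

1480 s

Mass balance (ρ constant): A dh/dt = −0.00777 √h.
∫ h^(−1/2) dh = −(0.00777/A) ∫ dt, giving 2√h = 2√h₀ − (0.00777/A) t.
Tank is empty when √h = 0: t_empty = 2A√h₀/0.00777.
t_empty = 2·3.99·√2.07/0.00777 = 7.9800·1.4387/0.00777 = 1477.6 s.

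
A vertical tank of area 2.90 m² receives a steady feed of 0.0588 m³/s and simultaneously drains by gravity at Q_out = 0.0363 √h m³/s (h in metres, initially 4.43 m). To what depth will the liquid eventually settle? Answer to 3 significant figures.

Mass balance (ρ constant): A dh/dt = Q_in − 0.0363 √h. At steady state dh/dt = 0:
Q_in = 0.0363 √h_ss ⇒ √h_ss = 0.0588/0.0363 = 1.6198.
h_ss = 1.6198² = 2.6239 m. (Since h₀ = 4.43 m > h_ss, the level will fall toward this value.)

2.62 m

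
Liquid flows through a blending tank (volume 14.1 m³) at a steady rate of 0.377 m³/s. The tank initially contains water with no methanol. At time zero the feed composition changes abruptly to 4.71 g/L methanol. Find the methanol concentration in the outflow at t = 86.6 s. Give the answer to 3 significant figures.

Transient balance on the dissolved component: V dC/dt = Q(C_in − C).
Time constant τ = V/Q = 14.1/0.377 = 37.401 s.
Solution: C(t) = C_in + (C₀ − C_in) e^(−t/τ).
C(86.6) = 4.71 + (0 − 4.71)·e^(−86.6/37.401) = 4.71 + (-4.7100)·0.098719 = 4.2450 g/L.

4.25 g/L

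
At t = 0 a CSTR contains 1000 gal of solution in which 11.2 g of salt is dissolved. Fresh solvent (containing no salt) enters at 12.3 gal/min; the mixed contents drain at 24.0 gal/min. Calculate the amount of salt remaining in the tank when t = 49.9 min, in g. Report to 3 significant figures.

Total volume: dV/dt = Q_in − Q_out = -11.700 gal/min, so V(t) = 1000 − 11.700 t and V(49.9) = 416.17 gal.
Solute balance: dm/dt = 0 − Q_out C = −Q_out m/V(t).
Separate: dm/m = −Q_out dt/V(t) ⇒ ln(m/m₀) = −(Q_out/(Q_in−Q_out)) ln(V/V₀).
m = m₀ (V₀/V)^(Q_out/(Q_in−Q_out)) = 11.2 × (1000/416.17)^(-2.0513) = 1.8545 g.

1.85 g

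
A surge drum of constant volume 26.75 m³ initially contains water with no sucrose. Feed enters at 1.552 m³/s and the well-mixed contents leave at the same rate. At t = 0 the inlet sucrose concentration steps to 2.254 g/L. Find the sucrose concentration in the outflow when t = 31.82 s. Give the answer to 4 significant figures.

Unsteady species balance (constant V, well mixed): V dC/dt = Q(C_in − C).
So dC/dt = (C_in − C)/τ with τ = V/Q = 26.75/1.552 = 17.2358 s.
This is linear first-order; C(t) = C_in + (C₀ − C_in) e^(−t/τ).
C(31.82) = 2.254 + (0 − 2.254)·e^(−31.82/17.2358) = 2.254 + (-2.25400)·0.157843 = 1.89822 g/L.

1.898 g/L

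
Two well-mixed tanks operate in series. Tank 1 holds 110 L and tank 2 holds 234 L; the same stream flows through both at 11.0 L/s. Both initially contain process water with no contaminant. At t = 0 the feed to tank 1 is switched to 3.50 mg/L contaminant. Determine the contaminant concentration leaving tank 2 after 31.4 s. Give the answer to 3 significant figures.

Species balance on tank i: dCᵢ/dt = (Cᵢ₋₁ − Cᵢ)/τᵢ with τᵢ = Vᵢ/Q.
τ₁ = 110/11.0 = 10.000 s; τ₂ = 234/11.0 = 21.273 s.
Tank 1: C₁ = C_in(1 − e^(−t/τ₁)). Tank 2 (τ₁ ≠ τ₂): C₂ = C_in[1 − (τ₁ e^(−t/τ₁) − τ₂ e^(−t/τ₂))/(τ₁ − τ₂)].
At t = 31.4: e^(−t/τ₁) = 0.043283, e^(−t/τ₂) = 0.22853.
C₂ = 3.50·[1 − (10.000·0.043283 − 21.273·0.22853)/(-11.273)] = 3.50·0.60713 = 2.1250 mg/L.

2.12 mg/L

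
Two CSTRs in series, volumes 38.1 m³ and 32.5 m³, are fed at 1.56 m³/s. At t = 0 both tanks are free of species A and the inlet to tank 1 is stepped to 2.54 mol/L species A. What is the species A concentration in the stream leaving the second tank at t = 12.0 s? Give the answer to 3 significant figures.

Time constants: τᵢ = Vᵢ/Q for each well-mixed tank.
τ₁ = 38.1/1.56 = 24.423 s; τ₂ = 32.5/1.56 = 20.833 s.
Solving the cascade with C₁(0)=C₂(0)=0 gives C₂(t) = C_in[1 − (τ₁ e^(−t/τ₁) − τ₂ e^(−t/τ₂))/(τ₁ − τ₂)].
At t = 12.0: e^(−t/τ₁) = 0.61181, e^(−t/τ₂) = 0.56214.
C₂ = 2.54·[1 − (24.423·0.61181 − 20.833·0.56214)/(3.5897)] = 2.54·0.099962 = 0.25390 mol/L.

0.254 mol/L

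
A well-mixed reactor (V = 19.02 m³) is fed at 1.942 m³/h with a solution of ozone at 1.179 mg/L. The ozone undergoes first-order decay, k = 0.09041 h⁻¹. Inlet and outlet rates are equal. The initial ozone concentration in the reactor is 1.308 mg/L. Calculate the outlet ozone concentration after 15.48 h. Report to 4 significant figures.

Accumulation = in − out − consumed: V dC/dt = Q C_in − Q C − k V C.
dC/dt = (Q/V) C_in − (Q/V + k) C; effective rate a = Q/V + k = 0.102103 + 0.09041 = 0.192513 h⁻¹.
C_ss = Q C_in/(Q + kV) = 0.625306 mg/L; C(t) = C_ss + (C₀ − C_ss) e^(−a t).
C(15.48) = 0.625306 + (0.682694)·e^(−0.192513·15.48) = 0.625306 + (0.682694)·0.0507877 = 0.659978 mg/L.

0.6600 mg/L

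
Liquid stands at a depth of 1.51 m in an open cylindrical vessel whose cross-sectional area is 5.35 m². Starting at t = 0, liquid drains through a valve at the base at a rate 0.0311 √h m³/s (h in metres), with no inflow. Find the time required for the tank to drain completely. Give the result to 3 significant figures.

With no inflow, A dh/dt = −0.0311 √h.
Separate and integrate: 2(√h − √h₀) = −(0.0311/A) t.
Set h = 0: 2√h₀ = (0.0311/A) t_empty ⇒ t_empty = 2A√h₀/0.0311.
t_empty = 2·5.35·√1.51/0.0311 = 10.700·1.2288/0.0311 = 422.78 s.

423 s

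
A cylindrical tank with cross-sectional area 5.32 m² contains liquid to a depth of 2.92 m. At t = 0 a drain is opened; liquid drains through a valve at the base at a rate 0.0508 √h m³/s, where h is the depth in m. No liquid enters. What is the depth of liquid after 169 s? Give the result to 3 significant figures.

With no inflow, A dh/dt = −0.0508 √h.
Separate and integrate: 2(√h − √h₀) = −(0.0508/A) t.
√h = √2.92 − 0.0508·169/(2·5.32) = 1.7088 − 0.80688 = 0.90192.
h = 0.90192² = 0.81346 m.

0.813 m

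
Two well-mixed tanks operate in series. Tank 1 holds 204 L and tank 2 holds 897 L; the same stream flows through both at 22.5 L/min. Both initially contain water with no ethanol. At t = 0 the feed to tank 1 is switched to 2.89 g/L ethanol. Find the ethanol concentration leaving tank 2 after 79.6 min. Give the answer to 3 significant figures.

2.38 g/L

Species balance on tank i: dCᵢ/dt = (Cᵢ₋₁ − Cᵢ)/τᵢ with τᵢ = Vᵢ/Q.
τ₁ = 204/22.5 = 9.0667 min; τ₂ = 897/22.5 = 39.867 min.
Tank 1: C₁ = C_in(1 − e^(−t/τ₁)). Tank 2 (τ₁ ≠ τ₂): C₂ = C_in[1 − (τ₁ e^(−t/τ₁) − τ₂ e^(−t/τ₂))/(τ₁ − τ₂)].
At t = 79.6: e^(−t/τ₁) = 0.00015387, e^(−t/τ₂) = 0.13579.
C₂ = 2.89·[1 − (9.0667·0.00015387 − 39.867·0.13579)/(-30.800)] = 2.89·0.82428 = 2.3822 g/L.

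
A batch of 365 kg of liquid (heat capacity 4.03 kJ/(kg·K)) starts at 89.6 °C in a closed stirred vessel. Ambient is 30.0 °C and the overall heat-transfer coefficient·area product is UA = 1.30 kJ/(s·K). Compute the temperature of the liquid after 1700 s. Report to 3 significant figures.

Lumped-capacitance energy balance: M c_p dT/dt = UA(T_amb − T).
dT/dt = (T_ss − T)/τ with T_ss = T_amb = 30.000 °C, τ = M c_p/UA = 365·4.03/1.30 = 1131.5 s.
Integrating: T(t) = T_ss + (T₀ − T_ss) e^(−t/τ).
T(1700) = 30.000 + (59.600)·0.22259 = 43.266 °C.

43.3 °C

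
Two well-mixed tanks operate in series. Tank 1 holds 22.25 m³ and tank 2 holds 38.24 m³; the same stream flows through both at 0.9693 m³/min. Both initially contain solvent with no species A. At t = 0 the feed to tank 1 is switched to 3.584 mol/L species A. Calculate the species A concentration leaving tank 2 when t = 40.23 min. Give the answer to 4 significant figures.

1.357 mol/L

Time constants: τᵢ = Vᵢ/Q for each well-mixed tank.
τ₁ = 22.25/0.9693 = 22.9547 min; τ₂ = 38.24/0.9693 = 39.4512 min.
Tank 1: C₁ = C_in(1 − e^(−t/τ₁)). Tank 2 (τ₁ ≠ τ₂): C₂ = C_in[1 − (τ₁ e^(−t/τ₁) − τ₂ e^(−t/τ₂))/(τ₁ − τ₂)].
At t = 40.23: e^(−t/τ₁) = 0.173326, e^(−t/τ₂) = 0.360688.
C₂ = 3.584·[1 − (22.9547·0.173326 − 39.4512·0.360688)/(-16.4964)] = 3.584·0.378599 = 1.35690 mol/L.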